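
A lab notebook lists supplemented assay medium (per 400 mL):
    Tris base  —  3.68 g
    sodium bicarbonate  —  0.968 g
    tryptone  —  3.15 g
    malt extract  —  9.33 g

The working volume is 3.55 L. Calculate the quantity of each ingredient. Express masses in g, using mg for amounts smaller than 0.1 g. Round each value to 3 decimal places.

Tris base 32.660 g; sodium bicarbonate 8.591 g; tryptone 27.956 g; malt extract 82.804 g

Ratio of target to recipe volume: 3550 / 400 = 8.875.
Tris base: 3.68 g × (3550 mL / 400 mL) = 32.660 g
sodium bicarbonate: 0.968 g × (3550 mL / 400 mL) = 8.591 g
tryptone: 3.15 g × (3550 mL / 400 mL) = 27.956 g
malt extract: 9.33 g × (3550 mL / 400 mL) = 82.804 g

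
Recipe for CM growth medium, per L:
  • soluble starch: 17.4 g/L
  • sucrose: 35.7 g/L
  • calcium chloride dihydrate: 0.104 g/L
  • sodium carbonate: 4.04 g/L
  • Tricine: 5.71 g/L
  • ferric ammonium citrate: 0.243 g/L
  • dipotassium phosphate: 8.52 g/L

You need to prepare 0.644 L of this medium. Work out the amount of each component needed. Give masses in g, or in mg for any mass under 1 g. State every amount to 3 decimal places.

Scale factor relative to 1 L: 0.644.
soluble starch: 17.4 g/L × 0.644 L = 11.206 g
sucrose: 35.7 g/L × 0.644 L = 22.991 g
calcium chloride dihydrate: 0.104 g/L × 0.644 L = 0.066976 g = 66.976 mg
sodium carbonate: 4.04 g/L × 0.644 L = 2.602 g
Tricine: 5.71 g/L × 0.644 L = 3.677 g
ferric ammonium citrate: 0.243 g/L × 0.644 L = 0.156492 g = 156.492 mg
dipotassium phosphate: 8.52 g/L × 0.644 L = 5.487 g

soluble starch 11.206 g; sucrose 22.991 g; calcium chloride dihydrate 66.976 mg; sodium carbonate 2.602 g; Tricine 3.677 g; ferric ammonium citrate 156.492 mg; dipotassium phosphate 5.487 g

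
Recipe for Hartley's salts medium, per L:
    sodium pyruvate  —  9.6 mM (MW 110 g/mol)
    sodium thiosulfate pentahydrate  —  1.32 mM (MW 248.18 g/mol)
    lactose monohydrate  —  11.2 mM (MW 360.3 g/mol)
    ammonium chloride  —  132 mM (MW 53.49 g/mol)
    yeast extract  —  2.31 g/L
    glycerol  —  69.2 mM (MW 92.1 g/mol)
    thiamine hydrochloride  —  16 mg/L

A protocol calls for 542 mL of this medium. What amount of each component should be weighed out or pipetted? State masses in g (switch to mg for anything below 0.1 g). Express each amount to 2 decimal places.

Target volume = 542 mL = 0.542 L.
sodium pyruvate: 9.6 mmol/L × 110 g/mol × 0.542 L ÷ 1000 = 0.57 g
sodium thiosulfate pentahydrate: 1.32 mmol/L × 248.18 g/mol × 0.542 L ÷ 1000 = 0.18 g
lactose monohydrate: 11.2 mmol/L × 360.3 g/mol × 0.542 L ÷ 1000 = 2.19 g
ammonium chloride: 132 mmol/L × 53.49 g/mol × 0.542 L ÷ 1000 = 3.83 g
yeast extract: 2.31 g/L × 0.542 L = 1.25 g
glycerol: 69.2 mmol/L × 92.1 g/mol × 0.542 L ÷ 1000 = 3.45 g
thiamine hydrochloride: 16 mg/L × 0.542 L = 8.67 mg

sodium pyruvate 0.57 g; sodium thiosulfate pentahydrate 0.18 g; lactose monohydrate 2.19 g; ammonium chloride 3.83 g; yeast extract 1.25 g; glycerol 3.45 g; thiamine hydrochloride 8.67 mg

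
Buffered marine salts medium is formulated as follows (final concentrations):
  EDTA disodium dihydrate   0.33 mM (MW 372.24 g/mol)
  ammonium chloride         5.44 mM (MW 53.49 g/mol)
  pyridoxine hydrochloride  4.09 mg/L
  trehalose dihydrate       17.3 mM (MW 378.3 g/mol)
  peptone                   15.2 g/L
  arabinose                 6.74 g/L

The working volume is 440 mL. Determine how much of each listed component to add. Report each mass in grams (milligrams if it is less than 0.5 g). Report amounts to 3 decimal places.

EDTA disodium dihydrate 54.049 mg; ammonium chloride 128.034 mg; pyridoxine hydrochloride 1.800 mg; trehalose dihydrate 2.880 g; peptone 6.688 g; arabinose 2.966 g

Working volume: 440 mL = 0.44 L.
EDTA disodium dihydrate: 0.33 mmol/L × 372.24 mg/mmol × 0.44 L = 54.049 mg
ammonium chloride: 5.44 mmol/L × 53.49 mg/mmol × 0.44 L = 128.034 mg
pyridoxine hydrochloride: 4.09 mg/L × 0.44 L = 1.800 mg
trehalose dihydrate: 17.3 mmol/L × 378.3 g/mol × 0.44 L ÷ 1000 = 2.880 g
peptone: 15.2 g/L × 0.44 L = 6.688 g
arabinose: 6.74 g/L × 0.44 L = 2.966 g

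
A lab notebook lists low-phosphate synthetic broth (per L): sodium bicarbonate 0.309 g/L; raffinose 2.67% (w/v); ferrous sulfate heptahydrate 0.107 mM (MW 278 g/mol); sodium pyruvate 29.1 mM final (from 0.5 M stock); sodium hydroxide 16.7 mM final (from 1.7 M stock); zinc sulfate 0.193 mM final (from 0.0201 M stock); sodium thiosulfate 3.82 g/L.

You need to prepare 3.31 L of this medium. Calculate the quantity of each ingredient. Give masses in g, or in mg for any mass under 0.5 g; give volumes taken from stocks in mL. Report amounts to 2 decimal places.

sodium bicarbonate 1.02 g; raffinose 88.38 g; ferrous sulfate heptahydrate 98.46 mg; sodium pyruvate 192.64 mL; sodium hydroxide 32.52 mL; zinc sulfate 31.78 mL; sodium thiosulfate 12.64 g

Scale factor relative to 1 L: 3.31.
sodium bicarbonate: 0.309 g/L × 3.31 L = 1.02 g
raffinose: 2.67% w/v = 26.7 g/L → 26.7 × 3.31 L = 88.38 g
ferrous sulfate heptahydrate: 0.107 mmol/L × 278 mg/mmol × 3.31 L = 98.46 mg
sodium pyruvate: dilute stock: 29.1 mM × 3310 mL ÷ 500 mM = 192.64 mL
sodium hydroxide: dilute stock: 16.7 mM × 3310 mL ÷ 1700 mM = 32.52 mL
zinc sulfate: dilute stock: 0.193 mM × 3310 mL ÷ 20.1 mM = 31.78 mL
sodium thiosulfate: 3.82 g/L × 3.31 L = 12.64 g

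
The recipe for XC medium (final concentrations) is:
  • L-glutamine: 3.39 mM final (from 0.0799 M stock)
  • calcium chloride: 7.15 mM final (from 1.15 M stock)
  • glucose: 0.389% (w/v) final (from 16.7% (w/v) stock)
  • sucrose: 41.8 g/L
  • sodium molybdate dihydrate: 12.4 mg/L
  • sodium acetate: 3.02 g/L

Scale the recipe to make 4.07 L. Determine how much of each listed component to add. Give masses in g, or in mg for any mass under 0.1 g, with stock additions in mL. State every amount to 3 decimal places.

Working volume: 4.07 L.
L-glutamine: dilute stock: 3.39 mM × 4070 mL ÷ 79.9 mM = 172.682 mL
calcium chloride: C1V1 = C2V2 → 7.15 mM × 4070 mL ÷ 1150 mM = 25.305 mL
glucose: V = C2·V2/C1 = 0.389% ÷ 16.7% × 4070 mL = 94.804 mL
sucrose: 41.8 g/L × 4.07 L = 170.126 g
sodium molybdate dihydrate: 12.4 mg/L × 4.07 L = 50.468 mg
sodium acetate: 3.02 g/L × 4.07 L = 12.291 g

L-glutamine 172.682 mL; calcium chloride 25.305 mL; glucose 94.804 mL; sucrose 170.126 g; sodium molybdate dihydrate 50.468 mg; sodium acetate 12.291 g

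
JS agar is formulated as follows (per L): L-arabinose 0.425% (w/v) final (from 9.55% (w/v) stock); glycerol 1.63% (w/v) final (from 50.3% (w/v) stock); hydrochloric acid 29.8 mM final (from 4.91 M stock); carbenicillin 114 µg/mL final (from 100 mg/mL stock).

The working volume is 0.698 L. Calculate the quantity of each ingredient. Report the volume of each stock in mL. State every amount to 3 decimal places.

L-arabinose 31.063 mL; glycerol 22.619 mL; hydrochloric acid 4.236 mL; carbenicillin 0.796 mL

Working volume: 0.698 L.
L-arabinose: dilute stock: 0.425% ÷ 9.55% × 698 mL = 31.063 mL
glycerol: C1V1 = C2V2 → 1.63% ÷ 50.3% × 698 mL = 22.619 mL
hydrochloric acid: C1V1 = C2V2 → 29.8 mM × 698 mL ÷ 4910 mM = 4.236 mL
carbenicillin: V = C2·V2/C1 = 114 µg/mL × 698 mL ÷ 100000 µg/mL = 0.796 mL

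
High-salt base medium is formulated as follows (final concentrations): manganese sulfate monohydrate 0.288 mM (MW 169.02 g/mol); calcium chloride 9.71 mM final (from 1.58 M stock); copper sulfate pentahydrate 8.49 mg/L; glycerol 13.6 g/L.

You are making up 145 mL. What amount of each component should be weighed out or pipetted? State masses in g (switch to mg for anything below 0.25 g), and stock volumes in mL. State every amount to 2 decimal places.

manganese sulfate monohydrate 7.06 mg; calcium chloride 0.89 mL; copper sulfate pentahydrate 1.23 mg; glycerol 1.97 g

Working volume: 145 mL = 0.145 L.
manganese sulfate monohydrate: 0.288 mmol/L × 169.02 mg/mmol × 0.145 L = 7.06 mg
calcium chloride: V = C2·V2/C1 = 9.71 mM × 145 mL ÷ 1580 mM = 0.89 mL
copper sulfate pentahydrate: 8.49 mg/L × 0.145 L = 1.23 mg
glycerol: 13.6 g/L × 0.145 L = 1.97 g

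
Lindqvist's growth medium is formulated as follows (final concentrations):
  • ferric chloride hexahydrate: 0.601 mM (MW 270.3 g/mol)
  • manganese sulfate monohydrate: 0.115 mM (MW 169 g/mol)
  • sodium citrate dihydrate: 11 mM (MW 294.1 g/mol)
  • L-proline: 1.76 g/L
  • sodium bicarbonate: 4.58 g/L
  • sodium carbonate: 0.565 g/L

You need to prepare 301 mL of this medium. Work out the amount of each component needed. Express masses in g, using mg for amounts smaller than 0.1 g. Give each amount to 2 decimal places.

Working volume: 301 mL = 0.301 L.
ferric chloride hexahydrate: 0.601 mmol/L × 270.3 mg/mmol × 0.301 L = 48.90 mg
manganese sulfate monohydrate: 0.115 mmol/L × 169 mg/mmol × 0.301 L = 5.85 mg
sodium citrate dihydrate: 11 mmol/L × 294.1 g/mol × 0.301 L ÷ 1000 = 0.97 g
L-proline: 1.76 g/L × 0.301 L = 0.53 g
sodium bicarbonate: 4.58 g/L × 0.301 L = 1.38 g
sodium carbonate: 0.565 g/L × 0.301 L = 0.17 g

ferric chloride hexahydrate 48.90 mg; manganese sulfate monohydrate 5.85 mg; sodium citrate dihydrate 0.97 g; L-proline 0.53 g; sodium bicarbonate 1.38 g; sodium carbonate 0.17 g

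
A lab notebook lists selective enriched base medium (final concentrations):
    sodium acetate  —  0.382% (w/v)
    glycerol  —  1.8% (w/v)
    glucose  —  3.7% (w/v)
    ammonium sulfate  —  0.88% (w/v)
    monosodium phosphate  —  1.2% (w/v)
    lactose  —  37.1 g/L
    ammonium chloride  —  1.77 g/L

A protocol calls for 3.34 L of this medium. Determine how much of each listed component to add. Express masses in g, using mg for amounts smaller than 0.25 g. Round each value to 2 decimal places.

sodium acetate 12.76 g; glycerol 60.12 g; glucose 123.58 g; ammonium sulfate 29.39 g; monosodium phosphate 40.08 g; lactose 123.91 g; ammonium chloride 5.91 g

Scale factor relative to 1 L: 3.34.
sodium acetate: 0.382% w/v = 3.82 g/L → 3.82 × 3.34 L = 12.76 g
glycerol: 1.8 g per 100 mL × 3340 mL ÷ 100 = 60.12 g
glucose: 3.7 g per 100 mL × 3340 mL ÷ 100 = 123.58 g
ammonium sulfate: 0.88 g per 100 mL × 3340 mL ÷ 100 = 29.39 g
monosodium phosphate: 1.2 g per 100 mL × 3340 mL ÷ 100 = 40.08 g
lactose: 37.1 g/L × 3.34 L = 123.91 g
ammonium chloride: 1.77 g/L × 3.34 L = 5.91 g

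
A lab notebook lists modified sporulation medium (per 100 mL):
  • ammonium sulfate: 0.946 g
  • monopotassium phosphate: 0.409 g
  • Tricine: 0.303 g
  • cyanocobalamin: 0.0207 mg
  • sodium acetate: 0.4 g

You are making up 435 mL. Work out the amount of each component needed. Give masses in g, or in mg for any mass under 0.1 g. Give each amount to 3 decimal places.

Ratio of target to recipe volume: 435 / 100 = 4.35.
ammonium sulfate: 0.946 g × (435 mL / 100 mL) = 4.115 g
monopotassium phosphate: 0.409 g × (435 mL / 100 mL) = 1.779 g
Tricine: 0.303 g × (435 mL / 100 mL) = 1.318 g
cyanocobalamin: 0.0207 mg × (435 mL / 100 mL) = 0.090 mg
sodium acetate: 0.4 g × (435 mL / 100 mL) = 1.740 g

ammonium sulfate 4.115 g; monopotassium phosphate 1.779 g; Tricine 1.318 g; cyanocobalamin 0.090 mg; sodium acetate 1.740 g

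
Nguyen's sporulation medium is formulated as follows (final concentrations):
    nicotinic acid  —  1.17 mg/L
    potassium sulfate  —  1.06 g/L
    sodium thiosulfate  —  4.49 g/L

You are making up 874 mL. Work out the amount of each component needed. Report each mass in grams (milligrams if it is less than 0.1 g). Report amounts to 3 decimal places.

Target volume = 874 mL = 0.874 L.
nicotinic acid: 1.17 mg/L × 0.874 L = 1.023 mg
potassium sulfate: 1.06 g/L × 0.874 L = 0.926 g
sodium thiosulfate: 4.49 g/L × 0.874 L = 3.924 g

nicotinic acid 1.023 mg; potassium sulfate 0.926 g; sodium thiosulfate 3.924 g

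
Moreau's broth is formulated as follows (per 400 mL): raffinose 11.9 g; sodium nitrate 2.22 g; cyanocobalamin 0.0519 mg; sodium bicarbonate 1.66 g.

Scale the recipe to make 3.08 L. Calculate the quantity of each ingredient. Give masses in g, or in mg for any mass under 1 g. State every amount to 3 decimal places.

raffinose 91.630 g; sodium nitrate 17.094 g; cyanocobalamin 0.400 mg; sodium bicarbonate 12.782 g

Scale factor = 3080 mL / 400 mL = 7.7.
raffinose: 11.9 g × (3080 mL / 400 mL) = 91.630 g
sodium nitrate: 2.22 g × (3080 mL / 400 mL) = 17.094 g
cyanocobalamin: 0.0519 mg × (3080 mL / 400 mL) = 0.400 mg
sodium bicarbonate: 1.66 g × (3080 mL / 400 mL) = 12.782 g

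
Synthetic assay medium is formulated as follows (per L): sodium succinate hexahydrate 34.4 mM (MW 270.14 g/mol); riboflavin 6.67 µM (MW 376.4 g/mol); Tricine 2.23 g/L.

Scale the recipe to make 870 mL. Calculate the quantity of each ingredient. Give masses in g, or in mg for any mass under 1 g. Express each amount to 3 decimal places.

Scale factor relative to 1 L: 0.87.
sodium succinate hexahydrate: 34.4 mmol/L × 270.14 g/mol × 0.87 L ÷ 1000 = 8.085 g
riboflavin: 6.67 µmol/L × 376.4 g/mol × 0.87 L ÷ 1000 = 2.184 mg
Tricine: 2.23 g/L × 0.87 L = 1.940 g

sodium succinate hexahydrate 8.085 g; riboflavin 2.184 mg; Tricine 1.940 g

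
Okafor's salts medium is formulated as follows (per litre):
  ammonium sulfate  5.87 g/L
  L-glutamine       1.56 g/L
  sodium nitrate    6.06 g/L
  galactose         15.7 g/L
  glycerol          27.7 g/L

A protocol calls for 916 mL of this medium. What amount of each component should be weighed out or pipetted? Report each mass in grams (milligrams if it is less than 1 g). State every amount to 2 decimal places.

ammonium sulfate 5.38 g; L-glutamine 1.43 g; sodium nitrate 5.55 g; galactose 14.38 g; glycerol 25.37 g

Target volume = 916 mL = 0.916 L.
ammonium sulfate: 5.87 g/L × 0.916 L = 5.38 g
L-glutamine: 1.56 g/L × 0.916 L = 1.43 g
sodium nitrate: 6.06 g/L × 0.916 L = 5.55 g
galactose: 15.7 g/L × 0.916 L = 14.38 g
glycerol: 27.7 g/L × 0.916 L = 25.37 g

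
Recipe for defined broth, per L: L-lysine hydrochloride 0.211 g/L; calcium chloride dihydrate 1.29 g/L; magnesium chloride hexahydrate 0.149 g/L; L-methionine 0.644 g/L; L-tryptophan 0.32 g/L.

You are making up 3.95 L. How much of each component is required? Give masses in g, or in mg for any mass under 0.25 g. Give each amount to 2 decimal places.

L-lysine hydrochloride 0.83 g; calcium chloride dihydrate 5.10 g; magnesium chloride hexahydrate 0.59 g; L-methionine 2.54 g; L-tryptophan 1.26 g

Scale factor relative to 1 L: 3.95.
L-lysine hydrochloride: 0.211 g/L × 3.95 L = 0.83 g
calcium chloride dihydrate: 1.29 g/L × 3.95 L = 5.10 g
magnesium chloride hexahydrate: 0.149 g/L × 3.95 L = 0.59 g
L-methionine: 0.644 g/L × 3.95 L = 2.54 g
L-tryptophan: 0.32 g/L × 3.95 L = 1.26 g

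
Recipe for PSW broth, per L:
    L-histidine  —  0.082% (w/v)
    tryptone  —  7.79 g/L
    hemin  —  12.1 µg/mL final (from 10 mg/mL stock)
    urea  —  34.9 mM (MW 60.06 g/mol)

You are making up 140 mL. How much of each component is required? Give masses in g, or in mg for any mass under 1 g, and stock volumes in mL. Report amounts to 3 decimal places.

L-histidine 114.800 mg; tryptone 1.091 g; hemin 0.169 mL; urea 293.453 mg

Target volume = 140 mL = 0.14 L.
L-histidine: 0.082 g per 100 mL × 140 mL ÷ 100 = 0.1148 g = 114.800 mg
tryptone: 7.79 g/L × 0.14 L = 1.091 g
hemin: dilute stock: 12.1 µg/mL × 140 mL ÷ 10000 µg/mL = 0.169 mL
urea: 34.9 mmol/L × 60.06 mg/mmol × 0.14 L = 293.453 mg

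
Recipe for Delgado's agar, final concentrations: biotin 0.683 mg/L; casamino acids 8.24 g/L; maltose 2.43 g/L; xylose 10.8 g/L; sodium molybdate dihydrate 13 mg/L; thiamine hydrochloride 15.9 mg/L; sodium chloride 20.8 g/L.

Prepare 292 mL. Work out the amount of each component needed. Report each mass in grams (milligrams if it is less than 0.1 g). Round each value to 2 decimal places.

biotin 0.20 mg; casamino acids 2.41 g; maltose 0.71 g; xylose 3.15 g; sodium molybdate dihydrate 3.80 mg; thiamine hydrochloride 4.64 mg; sodium chloride 6.07 g

Working volume: 292 mL = 0.292 L.
biotin: 0.683 mg/L × 0.292 L = 0.20 mg
casamino acids: 8.24 g/L × 0.292 L = 2.41 g
maltose: 2.43 g/L × 0.292 L = 0.71 g
xylose: 10.8 g/L × 0.292 L = 3.15 g
sodium molybdate dihydrate: 13 mg/L × 0.292 L = 3.80 mg
thiamine hydrochloride: 15.9 mg/L × 0.292 L = 4.64 mg
sodium chloride: 20.8 g/L × 0.292 L = 6.07 g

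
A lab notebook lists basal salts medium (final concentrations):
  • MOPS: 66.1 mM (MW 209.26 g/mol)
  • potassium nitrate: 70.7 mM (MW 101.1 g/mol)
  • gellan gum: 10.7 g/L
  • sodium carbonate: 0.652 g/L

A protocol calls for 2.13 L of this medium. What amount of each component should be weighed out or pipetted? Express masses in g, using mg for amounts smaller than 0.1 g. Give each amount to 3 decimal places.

Scale factor relative to 1 L: 2.13.
MOPS: 66.1 mmol/L × 209.26 g/mol × 2.13 L ÷ 1000 = 29.462 g
potassium nitrate: 70.7 mmol/L × 101.1 g/mol × 2.13 L ÷ 1000 = 15.225 g
gellan gum: 10.7 g/L × 2.13 L = 22.791 g
sodium carbonate: 0.652 g/L × 2.13 L = 1.389 g

MOPS 29.462 g; potassium nitrate 15.225 g; gellan gum 22.791 g; sodium carbonate 1.389 g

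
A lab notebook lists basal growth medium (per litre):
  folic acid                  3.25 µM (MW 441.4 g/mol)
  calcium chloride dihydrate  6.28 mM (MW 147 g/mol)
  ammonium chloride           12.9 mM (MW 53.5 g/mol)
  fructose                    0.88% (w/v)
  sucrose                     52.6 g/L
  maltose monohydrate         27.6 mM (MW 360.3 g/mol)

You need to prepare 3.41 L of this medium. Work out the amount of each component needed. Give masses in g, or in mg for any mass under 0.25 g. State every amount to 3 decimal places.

Working volume: 3.41 L.
folic acid: 3.25 µmol/L × 441.4 g/mol × 3.41 L ÷ 1000 = 4.892 mg
calcium chloride dihydrate: 6.28 mmol/L × 147 g/mol × 3.41 L ÷ 1000 = 3.148 g
ammonium chloride: 12.9 mmol/L × 53.5 g/mol × 3.41 L ÷ 1000 = 2.353 g
fructose: 0.88% w/v = 8.8 g/L → 8.8 × 3.41 L = 30.008 g
sucrose: 52.6 g/L × 3.41 L = 179.366 g
maltose monohydrate: 27.6 mmol/L × 360.3 g/mol × 3.41 L ÷ 1000 = 33.910 g

folic acid 4.892 mg; calcium chloride dihydrate 3.148 g; ammonium chloride 2.353 g; fructose 30.008 g; sucrose 179.366 g; maltose monohydrate 33.910 g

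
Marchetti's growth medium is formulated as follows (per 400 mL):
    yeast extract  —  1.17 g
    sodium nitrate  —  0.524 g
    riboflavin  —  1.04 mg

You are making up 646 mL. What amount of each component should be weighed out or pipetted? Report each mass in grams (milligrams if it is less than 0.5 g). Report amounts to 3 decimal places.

yeast extract 1.890 g; sodium nitrate 0.846 g; riboflavin 1.680 mg

Ratio of target to recipe volume: 646 / 400 = 1.615.
yeast extract: 1.17 g × (646 mL / 400 mL) = 1.890 g
sodium nitrate: 0.524 g × (646 mL / 400 mL) = 0.846 g
riboflavin: 1.04 mg × (646 mL / 400 mL) = 1.680 mg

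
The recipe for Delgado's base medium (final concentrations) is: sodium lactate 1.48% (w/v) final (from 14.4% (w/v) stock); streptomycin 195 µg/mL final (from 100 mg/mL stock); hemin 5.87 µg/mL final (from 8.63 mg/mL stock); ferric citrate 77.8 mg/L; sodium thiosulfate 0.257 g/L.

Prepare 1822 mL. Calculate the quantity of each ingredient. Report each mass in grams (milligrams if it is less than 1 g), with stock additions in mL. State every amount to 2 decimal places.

Working volume: 1822 mL = 1.822 L.
sodium lactate: dilute stock: 1.48% ÷ 14.4% × 1822 mL = 187.26 mL
streptomycin: C1V1 = C2V2 → 195 µg/mL × 1822 mL ÷ 100000 µg/mL = 3.55 mL
hemin: V = C2·V2/C1 = 5.87 µg/mL × 1822 mL ÷ 8630 µg/mL = 1.24 mL
ferric citrate: 77.8 mg/L × 1.822 L = 141.75 mg
sodium thiosulfate: 0.257 g/L × 1.822 L = 0.468254 g = 468.25 mg

sodium lactate 187.26 mL; streptomycin 3.55 mL; hemin 1.24 mL; ferric citrate 141.75 mg; sodium thiosulfate 468.25 mg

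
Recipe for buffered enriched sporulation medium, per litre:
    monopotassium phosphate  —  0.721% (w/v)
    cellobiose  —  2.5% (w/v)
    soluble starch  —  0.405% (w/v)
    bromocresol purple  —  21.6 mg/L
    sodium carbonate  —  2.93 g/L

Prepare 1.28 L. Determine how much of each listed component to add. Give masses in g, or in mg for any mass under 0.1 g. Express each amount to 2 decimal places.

monopotassium phosphate 9.23 g; cellobiose 32.00 g; soluble starch 5.18 g; bromocresol purple 27.65 mg; sodium carbonate 3.75 g

Working volume: 1.28 L.
monopotassium phosphate: 0.721% w/v = 7.21 g/L → 7.21 × 1.28 L = 9.23 g
cellobiose: 2.5% w/v = 25 g/L → 25 × 1.28 L = 32.00 g
soluble starch: 0.405% w/v = 4.05 g/L → 4.05 × 1.28 L = 5.18 g
bromocresol purple: 21.6 mg/L × 1.28 L = 27.65 mg
sodium carbonate: 2.93 g/L × 1.28 L = 3.75 g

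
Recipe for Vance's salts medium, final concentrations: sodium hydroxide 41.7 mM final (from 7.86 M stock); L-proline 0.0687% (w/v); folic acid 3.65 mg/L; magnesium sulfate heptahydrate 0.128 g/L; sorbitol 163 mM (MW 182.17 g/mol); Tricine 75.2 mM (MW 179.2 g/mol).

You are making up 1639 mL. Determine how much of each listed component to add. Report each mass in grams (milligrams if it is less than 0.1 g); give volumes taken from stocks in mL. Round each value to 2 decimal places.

sodium hydroxide 8.70 mL; L-proline 1.13 g; folic acid 5.98 mg; magnesium sulfate heptahydrate 0.21 g; sorbitol 48.67 g; Tricine 22.09 g

Scale factor relative to 1 L: 1.639.
sodium hydroxide: V = C2·V2/C1 = 41.7 mM × 1639 mL ÷ 7860 mM = 8.70 mL
L-proline: 0.0687 g per 100 mL × 1639 mL ÷ 100 = 1.13 g
folic acid: 3.65 mg/L × 1.639 L = 5.98 mg
magnesium sulfate heptahydrate: 0.128 g/L × 1.639 L = 0.21 g
sorbitol: 163 mmol/L × 182.17 g/mol × 1.639 L ÷ 1000 = 48.67 g
Tricine: 75.2 mmol/L × 179.2 g/mol × 1.639 L ÷ 1000 = 22.09 g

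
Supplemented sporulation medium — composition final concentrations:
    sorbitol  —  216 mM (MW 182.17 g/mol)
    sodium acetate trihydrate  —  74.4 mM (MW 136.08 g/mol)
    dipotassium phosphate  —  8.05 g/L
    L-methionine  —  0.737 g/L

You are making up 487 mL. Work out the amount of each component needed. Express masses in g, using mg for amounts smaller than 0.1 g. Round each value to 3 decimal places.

Target volume = 487 mL = 0.487 L.
sorbitol: 216 mmol/L × 182.17 g/mol × 0.487 L ÷ 1000 = 19.163 g
sodium acetate trihydrate: 74.4 mmol/L × 136.08 g/mol × 0.487 L ÷ 1000 = 4.931 g
dipotassium phosphate: 8.05 g/L × 0.487 L = 3.920 g
L-methionine: 0.737 g/L × 0.487 L = 0.359 g

sorbitol 19.163 g; sodium acetate trihydrate 4.931 g; dipotassium phosphate 3.920 g; L-methionine 0.359 g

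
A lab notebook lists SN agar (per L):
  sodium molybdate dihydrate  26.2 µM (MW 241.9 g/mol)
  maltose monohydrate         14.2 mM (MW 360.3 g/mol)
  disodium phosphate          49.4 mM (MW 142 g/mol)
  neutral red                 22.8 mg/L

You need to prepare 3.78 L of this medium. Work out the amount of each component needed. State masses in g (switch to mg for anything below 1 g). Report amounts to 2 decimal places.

sodium molybdate dihydrate 23.96 mg; maltose monohydrate 19.34 g; disodium phosphate 26.52 g; neutral red 86.18 mg

Working volume: 3.78 L.
sodium molybdate dihydrate: 26.2 µmol/L × 241.9 g/mol × 3.78 L ÷ 1000 = 23.96 mg
maltose monohydrate: 14.2 mmol/L × 360.3 g/mol × 3.78 L ÷ 1000 = 19.34 g
disodium phosphate: 49.4 mmol/L × 142 g/mol × 3.78 L ÷ 1000 = 26.52 g
neutral red: 22.8 mg/L × 3.78 L = 86.18 mg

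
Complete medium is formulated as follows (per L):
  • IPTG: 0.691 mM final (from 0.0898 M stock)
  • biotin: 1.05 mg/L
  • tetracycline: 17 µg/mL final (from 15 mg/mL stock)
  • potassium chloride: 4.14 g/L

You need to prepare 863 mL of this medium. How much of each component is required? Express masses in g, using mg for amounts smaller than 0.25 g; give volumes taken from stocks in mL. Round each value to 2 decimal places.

IPTG 6.64 mL; biotin 0.91 mg; tetracycline 0.98 mL; potassium chloride 3.57 g

Working volume: 863 mL = 0.863 L.
IPTG: C1V1 = C2V2 → 0.691 mM × 863 mL ÷ 89.8 mM = 6.64 mL
biotin: 1.05 mg/L × 0.863 L = 0.91 mg
tetracycline: C1V1 = C2V2 → 17 µg/mL × 863 mL ÷ 15000 µg/mL = 0.98 mL
potassium chloride: 4.14 g/L × 0.863 L = 3.57 g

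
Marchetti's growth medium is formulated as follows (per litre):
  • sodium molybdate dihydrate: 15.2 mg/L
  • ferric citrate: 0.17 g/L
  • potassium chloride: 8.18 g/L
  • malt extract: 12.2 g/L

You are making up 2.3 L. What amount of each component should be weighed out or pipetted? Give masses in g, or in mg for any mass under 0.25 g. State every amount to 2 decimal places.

Scale factor relative to 1 L: 2.3.
sodium molybdate dihydrate: 15.2 mg/L × 2.3 L = 34.96 mg
ferric citrate: 0.17 g/L × 2.3 L = 0.39 g
potassium chloride: 8.18 g/L × 2.3 L = 18.81 g
malt extract: 12.2 g/L × 2.3 L = 28.06 g

sodium molybdate dihydrate 34.96 mg; ferric citrate 0.39 g; potassium chloride 18.81 g; malt extract 28.06 g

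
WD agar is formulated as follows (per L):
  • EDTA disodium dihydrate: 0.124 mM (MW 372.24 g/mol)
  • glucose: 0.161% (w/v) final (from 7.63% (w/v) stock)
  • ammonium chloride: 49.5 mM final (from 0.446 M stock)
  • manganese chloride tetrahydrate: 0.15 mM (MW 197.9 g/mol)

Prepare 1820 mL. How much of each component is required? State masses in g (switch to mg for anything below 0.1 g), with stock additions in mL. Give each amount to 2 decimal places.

EDTA disodium dihydrate 84.01 mg; glucose 38.40 mL; ammonium chloride 202.00 mL; manganese chloride tetrahydrate 54.03 mg

Working volume: 1820 mL = 1.82 L.
EDTA disodium dihydrate: 0.124 mmol/L × 372.24 mg/mmol × 1.82 L = 84.01 mg
glucose: V = C2·V2/C1 = 0.161% ÷ 7.63% × 1820 mL = 38.40 mL
ammonium chloride: C1V1 = C2V2 → 49.5 mM × 1820 mL ÷ 446 mM = 202.00 mL
manganese chloride tetrahydrate: 0.15 mmol/L × 197.9 mg/mmol × 1.82 L = 54.03 mg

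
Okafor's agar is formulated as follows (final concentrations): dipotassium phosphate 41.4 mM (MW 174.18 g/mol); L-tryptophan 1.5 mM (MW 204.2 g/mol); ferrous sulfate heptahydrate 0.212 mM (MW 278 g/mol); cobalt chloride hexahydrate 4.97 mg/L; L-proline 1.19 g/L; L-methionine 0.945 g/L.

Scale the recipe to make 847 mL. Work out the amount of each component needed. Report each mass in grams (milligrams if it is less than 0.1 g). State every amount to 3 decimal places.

Scale factor relative to 1 L: 0.847.
dipotassium phosphate: 41.4 mmol/L × 174.18 g/mol × 0.847 L ÷ 1000 = 6.108 g
L-tryptophan: 1.5 mmol/L × 204.2 g/mol × 0.847 L ÷ 1000 = 0.259 g
ferrous sulfate heptahydrate: 0.212 mmol/L × 278 mg/mmol × 0.847 L = 49.919 mg
cobalt chloride hexahydrate: 4.97 mg/L × 0.847 L = 4.210 mg
L-proline: 1.19 g/L × 0.847 L = 1.008 g
L-methionine: 0.945 g/L × 0.847 L = 0.800 g

dipotassium phosphate 6.108 g; L-tryptophan 0.259 g; ferrous sulfate heptahydrate 49.919 mg; cobalt chloride hexahydrate 4.210 mg; L-proline 1.008 g; L-methionine 0.800 g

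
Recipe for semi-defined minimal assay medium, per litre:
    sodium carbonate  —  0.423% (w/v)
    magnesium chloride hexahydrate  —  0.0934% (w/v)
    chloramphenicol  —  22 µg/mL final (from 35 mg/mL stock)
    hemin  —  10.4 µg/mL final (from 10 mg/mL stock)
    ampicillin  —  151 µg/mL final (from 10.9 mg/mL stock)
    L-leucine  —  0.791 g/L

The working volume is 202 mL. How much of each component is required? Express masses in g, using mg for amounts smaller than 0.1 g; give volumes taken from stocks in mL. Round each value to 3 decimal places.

Target volume = 202 mL = 0.202 L.
sodium carbonate: 0.423% w/v = 4.23 g/L → 4.23 × 0.202 L = 0.854 g
magnesium chloride hexahydrate: 0.0934 g per 100 mL × 202 mL ÷ 100 = 0.189 g
chloramphenicol: C1V1 = C2V2 → 22 µg/mL × 202 mL ÷ 35000 µg/mL = 0.127 mL
hemin: V = C2·V2/C1 = 10.4 µg/mL × 202 mL ÷ 10000 µg/mL = 0.210 mL
ampicillin: V = C2·V2/C1 = 151 µg/mL × 202 mL ÷ 10900 µg/mL = 2.798 mL
L-leucine: 0.791 g/L × 0.202 L = 0.160 g

sodium carbonate 0.854 g; magnesium chloride hexahydrate 0.189 g; chloramphenicol 0.127 mL; hemin 0.210 mL; ampicillin 2.798 mL; L-leucine 0.160 g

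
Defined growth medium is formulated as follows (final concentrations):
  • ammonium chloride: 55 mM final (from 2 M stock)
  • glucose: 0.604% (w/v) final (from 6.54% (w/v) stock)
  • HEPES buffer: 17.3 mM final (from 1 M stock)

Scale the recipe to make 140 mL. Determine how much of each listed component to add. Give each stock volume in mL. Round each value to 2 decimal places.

ammonium chloride 3.85 mL; glucose 12.93 mL; HEPES buffer 2.42 mL

Scale factor relative to 1 L: 0.14.
ammonium chloride: C1V1 = C2V2 → 55 mM × 140 mL ÷ 2000 mM = 3.85 mL
glucose: dilute stock: 0.604% ÷ 6.54% × 140 mL = 12.93 mL
HEPES buffer: C1V1 = C2V2 → 17.3 mM × 140 mL ÷ 1000 mM = 2.42 mL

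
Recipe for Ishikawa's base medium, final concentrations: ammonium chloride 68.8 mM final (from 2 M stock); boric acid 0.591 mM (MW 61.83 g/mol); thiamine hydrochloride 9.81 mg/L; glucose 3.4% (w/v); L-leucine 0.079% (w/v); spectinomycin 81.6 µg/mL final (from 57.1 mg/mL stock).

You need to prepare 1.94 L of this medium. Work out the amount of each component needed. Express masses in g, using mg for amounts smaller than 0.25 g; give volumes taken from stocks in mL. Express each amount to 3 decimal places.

ammonium chloride 66.736 mL; boric acid 70.891 mg; thiamine hydrochloride 19.031 mg; glucose 65.960 g; L-leucine 1.533 g; spectinomycin 2.772 mL

Working volume: 1.94 L.
ammonium chloride: dilute stock: 68.8 mM × 1940 mL ÷ 2000 mM = 66.736 mL
boric acid: 0.591 mmol/L × 61.83 mg/mmol × 1.94 L = 70.891 mg
thiamine hydrochloride: 9.81 mg/L × 1.94 L = 19.031 mg
glucose: 3.4 g per 100 mL × 1940 mL ÷ 100 = 65.960 g
L-leucine: 0.079% w/v = 0.79 g/L → 0.79 × 1.94 L = 1.533 g
spectinomycin: V = C2·V2/C1 = 81.6 µg/mL × 1940 mL ÷ 57100 µg/mL = 2.772 mL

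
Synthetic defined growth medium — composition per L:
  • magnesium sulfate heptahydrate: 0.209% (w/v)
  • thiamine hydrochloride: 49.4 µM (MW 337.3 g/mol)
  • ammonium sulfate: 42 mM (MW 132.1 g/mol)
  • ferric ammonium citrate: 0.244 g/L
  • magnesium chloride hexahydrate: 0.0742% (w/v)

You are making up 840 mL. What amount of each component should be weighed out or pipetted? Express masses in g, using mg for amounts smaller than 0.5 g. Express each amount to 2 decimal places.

magnesium sulfate heptahydrate 1.76 g; thiamine hydrochloride 14.00 mg; ammonium sulfate 4.66 g; ferric ammonium citrate 204.96 mg; magnesium chloride hexahydrate 0.62 g

Scale factor relative to 1 L: 0.84.
magnesium sulfate heptahydrate: 0.209 g per 100 mL × 840 mL ÷ 100 = 1.76 g
thiamine hydrochloride: 49.4 µmol/L × 337.3 g/mol × 0.84 L ÷ 1000 = 14.00 mg
ammonium sulfate: 42 mmol/L × 132.1 g/mol × 0.84 L ÷ 1000 = 4.66 g
ferric ammonium citrate: 0.244 g/L × 0.84 L = 0.20496 g = 204.96 mg
magnesium chloride hexahydrate: 0.0742 g per 100 mL × 840 mL ÷ 100 = 0.62 g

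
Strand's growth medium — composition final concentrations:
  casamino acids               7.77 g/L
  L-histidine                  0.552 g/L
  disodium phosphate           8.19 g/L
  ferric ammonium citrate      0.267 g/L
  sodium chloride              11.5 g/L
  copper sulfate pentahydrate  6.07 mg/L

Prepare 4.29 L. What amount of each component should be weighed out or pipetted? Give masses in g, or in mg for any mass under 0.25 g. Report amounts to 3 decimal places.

casamino acids 33.333 g; L-histidine 2.368 g; disodium phosphate 35.135 g; ferric ammonium citrate 1.145 g; sodium chloride 49.335 g; copper sulfate pentahydrate 26.040 mg

Working volume: 4.29 L.
casamino acids: 7.77 g/L × 4.29 L = 33.333 g
L-histidine: 0.552 g/L × 4.29 L = 2.368 g
disodium phosphate: 8.19 g/L × 4.29 L = 35.135 g
ferric ammonium citrate: 0.267 g/L × 4.29 L = 1.145 g
sodium chloride: 11.5 g/L × 4.29 L = 49.335 g
copper sulfate pentahydrate: 6.07 mg/L × 4.29 L = 26.040 mg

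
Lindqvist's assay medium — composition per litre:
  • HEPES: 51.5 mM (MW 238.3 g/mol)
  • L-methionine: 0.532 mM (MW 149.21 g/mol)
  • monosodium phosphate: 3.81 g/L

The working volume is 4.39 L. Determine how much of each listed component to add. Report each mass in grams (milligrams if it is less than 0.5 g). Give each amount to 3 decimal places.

HEPES 53.876 g; L-methionine 348.477 mg; monosodium phosphate 16.726 g

Working volume: 4.39 L.
HEPES: 51.5 mmol/L × 238.3 g/mol × 4.39 L ÷ 1000 = 53.876 g
L-methionine: 0.532 mmol/L × 149.21 mg/mmol × 4.39 L = 348.477 mg
monosodium phosphate: 3.81 g/L × 4.39 L = 16.726 g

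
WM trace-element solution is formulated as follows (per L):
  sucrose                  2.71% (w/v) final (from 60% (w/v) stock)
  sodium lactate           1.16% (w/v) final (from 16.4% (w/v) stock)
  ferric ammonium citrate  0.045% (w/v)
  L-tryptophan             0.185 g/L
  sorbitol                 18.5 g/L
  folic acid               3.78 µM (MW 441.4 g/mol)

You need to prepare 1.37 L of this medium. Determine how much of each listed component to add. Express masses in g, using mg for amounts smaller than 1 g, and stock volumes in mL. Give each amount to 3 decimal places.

sucrose 61.878 mL; sodium lactate 96.902 mL; ferric ammonium citrate 616.500 mg; L-tryptophan 253.450 mg; sorbitol 25.345 g; folic acid 2.286 mg

Scale factor relative to 1 L: 1.37.
sucrose: C1V1 = C2V2 → 2.71% ÷ 60% × 1370 mL = 61.878 mL
sodium lactate: V = C2·V2/C1 = 1.16% ÷ 16.4% × 1370 mL = 96.902 mL
ferric ammonium citrate: 0.045 g per 100 mL × 1370 mL ÷ 100 = 0.6165 g = 616.500 mg
L-tryptophan: 0.185 g/L × 1.37 L = 0.25345 g = 253.450 mg
sorbitol: 18.5 g/L × 1.37 L = 25.345 g
folic acid: 3.78 µmol/L × 441.4 g/mol × 1.37 L ÷ 1000 = 2.286 mg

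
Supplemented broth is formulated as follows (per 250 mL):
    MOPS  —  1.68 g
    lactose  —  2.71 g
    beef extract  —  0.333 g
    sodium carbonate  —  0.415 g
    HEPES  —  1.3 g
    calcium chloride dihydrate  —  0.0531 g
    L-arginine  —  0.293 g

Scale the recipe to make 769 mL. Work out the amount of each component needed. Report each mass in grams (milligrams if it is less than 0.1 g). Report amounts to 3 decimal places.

MOPS 5.168 g; lactose 8.336 g; beef extract 1.024 g; sodium carbonate 1.277 g; HEPES 3.999 g; calcium chloride dihydrate 0.163 g; L-arginine 0.901 g

Scale factor = 769 mL / 250 mL = 3.076.
MOPS: 1.68 g × (769 mL / 250 mL) = 5.168 g
lactose: 2.71 g × (769 mL / 250 mL) = 8.336 g
beef extract: 0.333 g × (769 mL / 250 mL) = 1.024 g
sodium carbonate: 0.415 g × (769 mL / 250 mL) = 1.277 g
HEPES: 1.3 g × (769 mL / 250 mL) = 3.999 g
calcium chloride dihydrate: 0.0531 g × (769 mL / 250 mL) = 0.163 g
L-arginine: 0.293 g × (769 mL / 250 mL) = 0.901 g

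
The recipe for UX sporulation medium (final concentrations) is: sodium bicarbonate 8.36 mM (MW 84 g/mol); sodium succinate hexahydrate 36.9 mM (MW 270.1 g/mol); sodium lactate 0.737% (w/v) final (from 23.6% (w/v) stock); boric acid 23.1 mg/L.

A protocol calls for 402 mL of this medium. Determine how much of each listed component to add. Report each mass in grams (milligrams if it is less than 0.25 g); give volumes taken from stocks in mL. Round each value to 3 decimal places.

Working volume: 402 mL = 0.402 L.
sodium bicarbonate: 8.36 mmol/L × 84 g/mol × 0.402 L ÷ 1000 = 0.282 g
sodium succinate hexahydrate: 36.9 mmol/L × 270.1 g/mol × 0.402 L ÷ 1000 = 4.007 g
sodium lactate: C1V1 = C2V2 → 0.737% ÷ 23.6% × 402 mL = 12.554 mL
boric acid: 23.1 mg/L × 0.402 L = 9.286 mg

sodium bicarbonate 0.282 g; sodium succinate hexahydrate 4.007 g; sodium lactate 12.554 mL; boric acid 9.286 mg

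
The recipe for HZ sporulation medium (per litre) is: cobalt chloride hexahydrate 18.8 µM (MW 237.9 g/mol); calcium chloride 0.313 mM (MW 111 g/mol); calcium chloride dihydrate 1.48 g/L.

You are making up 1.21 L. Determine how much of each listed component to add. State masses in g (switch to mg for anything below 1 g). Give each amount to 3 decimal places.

Working volume: 1.21 L.
cobalt chloride hexahydrate: 18.8 µmol/L × 237.9 g/mol × 1.21 L ÷ 1000 = 5.412 mg
calcium chloride: 0.313 mmol/L × 111 mg/mmol × 1.21 L = 42.039 mg
calcium chloride dihydrate: 1.48 g/L × 1.21 L = 1.791 g

cobalt chloride hexahydrate 5.412 mg; calcium chloride 42.039 mg; calcium chloride dihydrate 1.791 g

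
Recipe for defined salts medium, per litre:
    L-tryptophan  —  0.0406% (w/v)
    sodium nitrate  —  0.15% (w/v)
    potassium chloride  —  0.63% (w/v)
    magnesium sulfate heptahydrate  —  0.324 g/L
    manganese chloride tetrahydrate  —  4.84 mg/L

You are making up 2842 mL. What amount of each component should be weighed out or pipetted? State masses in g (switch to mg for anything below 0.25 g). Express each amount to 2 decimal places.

Working volume: 2842 mL = 2.842 L.
L-tryptophan: 0.0406 g per 100 mL × 2842 mL ÷ 100 = 1.15 g
sodium nitrate: 0.15% w/v = 1.5 g/L → 1.5 × 2.842 L = 4.26 g
potassium chloride: 0.63 g per 100 mL × 2842 mL ÷ 100 = 17.90 g
magnesium sulfate heptahydrate: 0.324 g/L × 2.842 L = 0.92 g
manganese chloride tetrahydrate: 4.84 mg/L × 2.842 L = 13.76 mg

L-tryptophan 1.15 g; sodium nitrate 4.26 g; potassium chloride 17.90 g; magnesium sulfate heptahydrate 0.92 g; manganese chloride tetrahydrate 13.76 mg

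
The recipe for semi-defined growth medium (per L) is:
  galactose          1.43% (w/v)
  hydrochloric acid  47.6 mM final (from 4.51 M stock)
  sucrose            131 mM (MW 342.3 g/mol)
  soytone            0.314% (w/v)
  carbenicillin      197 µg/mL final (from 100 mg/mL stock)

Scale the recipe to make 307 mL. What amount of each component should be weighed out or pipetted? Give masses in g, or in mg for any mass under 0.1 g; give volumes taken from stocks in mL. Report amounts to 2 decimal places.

Scale factor relative to 1 L: 0.307.
galactose: 1.43% w/v = 14.3 g/L → 14.3 × 0.307 L = 4.39 g
hydrochloric acid: V = C2·V2/C1 = 47.6 mM × 307 mL ÷ 4510 mM = 3.24 mL
sucrose: 131 mmol/L × 342.3 g/mol × 0.307 L ÷ 1000 = 13.77 g
soytone: 0.314% w/v = 3.14 g/L → 3.14 × 0.307 L = 0.96 g
carbenicillin: dilute stock: 197 µg/mL × 307 mL ÷ 100000 µg/mL = 0.60 mL

galactose 4.39 g; hydrochloric acid 3.24 mL; sucrose 13.77 g; soytone 0.96 g; carbenicillin 0.60 mL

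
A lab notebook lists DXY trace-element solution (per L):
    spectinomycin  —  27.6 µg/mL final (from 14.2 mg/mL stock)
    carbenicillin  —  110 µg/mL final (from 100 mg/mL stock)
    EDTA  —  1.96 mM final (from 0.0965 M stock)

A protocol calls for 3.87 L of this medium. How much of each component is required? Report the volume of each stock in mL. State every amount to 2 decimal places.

spectinomycin 7.52 mL; carbenicillin 4.26 mL; EDTA 78.60 mL

Scale factor relative to 1 L: 3.87.
spectinomycin: V = C2·V2/C1 = 27.6 µg/mL × 3870 mL ÷ 14200 µg/mL = 7.52 mL
carbenicillin: V = C2·V2/C1 = 110 µg/mL × 3870 mL ÷ 100000 µg/mL = 4.26 mL
EDTA: dilute stock: 1.96 mM × 3870 mL ÷ 96.5 mM = 78.60 mL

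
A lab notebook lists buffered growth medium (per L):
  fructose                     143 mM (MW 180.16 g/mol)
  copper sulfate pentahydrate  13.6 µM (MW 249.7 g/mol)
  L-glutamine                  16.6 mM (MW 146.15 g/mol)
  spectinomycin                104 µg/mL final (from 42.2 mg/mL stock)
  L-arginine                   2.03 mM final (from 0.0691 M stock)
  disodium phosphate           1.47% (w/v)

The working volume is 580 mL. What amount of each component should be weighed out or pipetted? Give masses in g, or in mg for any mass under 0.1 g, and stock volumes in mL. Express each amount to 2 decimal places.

Scale factor relative to 1 L: 0.58.
fructose: 143 mmol/L × 180.16 g/mol × 0.58 L ÷ 1000 = 14.94 g
copper sulfate pentahydrate: 13.6 µmol/L × 249.7 g/mol × 0.58 L ÷ 1000 = 1.97 mg
L-glutamine: 16.6 mmol/L × 146.15 g/mol × 0.58 L ÷ 1000 = 1.41 g
spectinomycin: V = C2·V2/C1 = 104 µg/mL × 580 mL ÷ 42200 µg/mL = 1.43 mL
L-arginine: C1V1 = C2V2 → 2.03 mM × 580 mL ÷ 69.1 mM = 17.04 mL
disodium phosphate: 1.47% w/v = 14.7 g/L → 14.7 × 0.58 L = 8.53 g

fructose 14.94 g; copper sulfate pentahydrate 1.97 mg; L-glutamine 1.41 g; spectinomycin 1.43 mL; L-arginine 17.04 mL; disodium phosphate 8.53 g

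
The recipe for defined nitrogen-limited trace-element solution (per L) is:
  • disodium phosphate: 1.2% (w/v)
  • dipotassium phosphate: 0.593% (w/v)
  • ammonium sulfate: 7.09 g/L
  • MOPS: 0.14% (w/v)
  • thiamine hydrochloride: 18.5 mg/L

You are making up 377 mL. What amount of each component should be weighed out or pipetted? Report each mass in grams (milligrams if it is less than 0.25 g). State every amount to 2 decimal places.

disodium phosphate 4.52 g; dipotassium phosphate 2.24 g; ammonium sulfate 2.67 g; MOPS 0.53 g; thiamine hydrochloride 6.97 mg

Target volume = 377 mL = 0.377 L.
disodium phosphate: 1.2 g per 100 mL × 377 mL ÷ 100 = 4.52 g
dipotassium phosphate: 0.593% w/v = 5.93 g/L → 5.93 × 0.377 L = 2.24 g
ammonium sulfate: 7.09 g/L × 0.377 L = 2.67 g
MOPS: 0.14 g per 100 mL × 377 mL ÷ 100 = 0.53 g
thiamine hydrochloride: 18.5 mg/L × 0.377 L = 6.97 mg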